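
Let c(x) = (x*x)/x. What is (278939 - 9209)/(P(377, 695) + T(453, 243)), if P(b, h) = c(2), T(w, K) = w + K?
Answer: 134865/349 ≈ 386.43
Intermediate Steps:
c(x) = x (c(x) = x**2/x = x)
T(w, K) = K + w
P(b, h) = 2
(278939 - 9209)/(P(377, 695) + T(453, 243)) = (278939 - 9209)/(2 + (243 + 453)) = 269730/(2 + 696) = 269730/698 = 269730*(1/698) = 134865/349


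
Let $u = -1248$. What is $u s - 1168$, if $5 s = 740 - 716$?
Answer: $- \frac{35792}{5} \approx -7158.4$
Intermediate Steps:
$s = \frac{24}{5}$ ($s = \frac{740 - 716}{5} = \frac{1}{5} \cdot 24 = \frac{24}{5} \approx 4.8$)
$u s - 1168 = \left(-1248\right) \frac{24}{5} - 1168 = - \frac{29952}{5} - 1168 = - \frac{35792}{5}$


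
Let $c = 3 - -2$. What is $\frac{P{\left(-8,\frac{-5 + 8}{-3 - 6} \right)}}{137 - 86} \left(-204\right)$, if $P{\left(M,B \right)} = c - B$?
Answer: $- \frac{64}{3} \approx -21.333$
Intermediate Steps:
$c = 5$ ($c = 3 + 2 = 5$)
$P{\left(M,B \right)} = 5 - B$
$\frac{P{\left(-8,\frac{-5 + 8}{-3 - 6} \right)}}{137 - 86} \left(-204\right) = \frac{5 - \frac{-5 + 8}{-3 - 6}}{137 - 86} \left(-204\right) = \frac{5 - \frac{3}{-9}}{51} \left(-204\right) = \frac{5 - 3 \left(- \frac{1}{9}\right)}{51} \left(-204\right) = \frac{5 - - \frac{1}{3}}{51} \left(-204\right) = \frac{5 + \frac{1}{3}}{51} \left(-204\right) = \frac{1}{51} \cdot \frac{16}{3} \left(-204\right) = \frac{16}{153} \left(-204\right) = - \frac{64}{3}$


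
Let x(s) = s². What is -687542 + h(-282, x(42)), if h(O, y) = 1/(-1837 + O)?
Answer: -1456901499/2119 ≈ -6.8754e+5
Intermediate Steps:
-687542 + h(-282, x(42)) = -687542 + 1/(-1837 - 282) = -687542 + 1/(-2119) = -687542 - 1/2119 = -1456901499/2119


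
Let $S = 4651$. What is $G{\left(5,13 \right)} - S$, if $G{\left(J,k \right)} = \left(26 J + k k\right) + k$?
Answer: $-4339$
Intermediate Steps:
$G{\left(J,k \right)} = k + k^{2} + 26 J$ ($G{\left(J,k \right)} = \left(26 J + k^{2}\right) + k = \left(k^{2} + 26 J\right) + k = k + k^{2} + 26 J$)
$G{\left(5,13 \right)} - S = \left(13 + 13^{2} + 26 \cdot 5\right) - 4651 = \left(13 + 169 + 130\right) - 4651 = 312 - 4651 = -4339$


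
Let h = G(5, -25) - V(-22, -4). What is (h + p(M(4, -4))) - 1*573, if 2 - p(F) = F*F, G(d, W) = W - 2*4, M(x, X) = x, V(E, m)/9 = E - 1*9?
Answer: -341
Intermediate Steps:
V(E, m) = -81 + 9*E (V(E, m) = 9*(E - 1*9) = 9*(E - 9) = 9*(-9 + E) = -81 + 9*E)
G(d, W) = -8 + W (G(d, W) = W - 8 = -8 + W)
p(F) = 2 - F**2 (p(F) = 2 - F*F = 2 - F**2)
h = 246 (h = (-8 - 25) - (-81 + 9*(-22)) = -33 - (-81 - 198) = -33 - 1*(-279) = -33 + 279 = 246)
(h + p(M(4, -4))) - 1*573 = (246 + (2 - 1*4**2)) - 1*573 = (246 + (2 - 1*16)) - 573 = (246 + (2 - 16)) - 573 = (246 - 14) - 573 = 232 - 573 = -341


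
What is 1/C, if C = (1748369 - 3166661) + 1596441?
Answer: 1/178149 ≈ 5.6133e-6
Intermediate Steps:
C = 178149 (C = -1418292 + 1596441 = 178149)
1/C = 1/178149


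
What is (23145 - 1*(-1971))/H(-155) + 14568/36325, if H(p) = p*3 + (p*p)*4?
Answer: 461109876/694788275 ≈ 0.66367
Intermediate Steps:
H(p) = 3*p + 4*p² (H(p) = 3*p + p²*4 = 3*p + 4*p²)
(23145 - 1*(-1971))/H(-155) + 14568/36325 = (23145 - 1*(-1971))/((-155*(3 + 4*(-155)))) + 14568/36325 = (23145 + 1971)/((-155*(3 - 620))) + 14568*(1/36325) = 25116/((-155*(-617))) + 14568/36325 = 25116/95635 + 14568/36325 = 461109876/694788275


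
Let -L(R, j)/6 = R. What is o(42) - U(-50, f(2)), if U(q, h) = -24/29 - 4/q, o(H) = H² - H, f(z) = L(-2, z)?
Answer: 1248992/725 ≈ 1722.7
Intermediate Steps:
L(R, j) = -6*R
f(z) = 12 (f(z) = -6*(-2) = 12)
U(q, h) = -24/29 - 4/q (U(q, h) = -24*1/29 - 4/q = -24/29 - 4/q)
o(42) - U(-50, f(2)) = 42*(-1 + 42) - (-24/29 - 4/(-50)) = 42*41 - (-24/29 - 4*(-1/50)) = 1722 - (-24/29 + 2/25) = 1722 - 1*(-542/725) = 1722 + 542/725 = 1248992/725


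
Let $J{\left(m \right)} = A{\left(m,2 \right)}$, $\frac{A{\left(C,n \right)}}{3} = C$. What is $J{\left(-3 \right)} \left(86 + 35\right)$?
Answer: $-1089$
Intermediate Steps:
$A{\left(C,n \right)} = 3 C$
$J{\left(m \right)} = 3 m$
$J{\left(-3 \right)} \left(86 + 35\right) = 3 \left(-3\right) \left(86 + 35\right) = \left(-9\right) 121 = -1089$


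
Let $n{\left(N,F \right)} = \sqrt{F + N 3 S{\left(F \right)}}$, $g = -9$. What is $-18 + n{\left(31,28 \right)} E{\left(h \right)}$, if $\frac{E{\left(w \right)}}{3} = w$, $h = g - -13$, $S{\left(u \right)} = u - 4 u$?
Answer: $-18 + 24 i \sqrt{1946} \approx -18.0 + 1058.7 i$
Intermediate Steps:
$S{\left(u \right)} = - 3 u$
$h = 4$ ($h = -9 - -13 = -9 + 13 = 4$)
$E{\left(w \right)} = 3 w$
$n{\left(N,F \right)} = \sqrt{F - 9 F N}$ ($n{\left(N,F \right)} = \sqrt{F + N 3 \left(- 3 F\right)} = \sqrt{F + 3 N \left(- 3 F\right)} = \sqrt{F - 9 F N}$)
$-18 + n{\left(31,28 \right)} E{\left(h \right)} = -18 + \sqrt{28 \left(1 - 279\right)} 3 \cdot 4 = -18 + \sqrt{28 \left(1 - 279\right)} 12 = -18 + \sqrt{28 \left(-278\right)} 12 = -18 + \sqrt{-7784} \cdot 12 = -18 + 2 i \sqrt{1946} \cdot 12 = -18 + 24 i \sqrt{1946}$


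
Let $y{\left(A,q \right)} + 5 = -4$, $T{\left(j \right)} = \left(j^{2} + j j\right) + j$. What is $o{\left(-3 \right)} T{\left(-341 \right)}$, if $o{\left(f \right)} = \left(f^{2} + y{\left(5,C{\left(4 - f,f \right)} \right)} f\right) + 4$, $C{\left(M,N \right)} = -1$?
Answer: $9288840$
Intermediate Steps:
$T{\left(j \right)} = j + 2 j^{2}$ ($T{\left(j \right)} = \left(j^{2} + j^{2}\right) + j = 2 j^{2} + j = j + 2 j^{2}$)
$y{\left(A,q \right)} = -9$ ($y{\left(A,q \right)} = -5 - 4 = -9$)
$o{\left(f \right)} = 4 + f^{2} - 9 f$ ($o{\left(f \right)} = \left(f^{2} - 9 f\right) + 4 = 4 + f^{2} - 9 f$)
$o{\left(-3 \right)} T{\left(-341 \right)} = \left(4 + \left(-3\right)^{2} - -27\right) \left(- 341 \left(1 + 2 \left(-341\right)\right)\right) = \left(4 + 9 + 27\right) \left(- 341 \left(1 - 682\right)\right) = 40 \left(\left(-341\right) \left(-681\right)\right) = 40 \cdot 232221 = 9288840$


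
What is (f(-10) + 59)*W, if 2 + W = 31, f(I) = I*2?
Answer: 1131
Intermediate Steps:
f(I) = 2*I
W = 29 (W = -2 + 31 = 29)
(f(-10) + 59)*W = (2*(-10) + 59)*29 = (-20 + 59)*29 = 39*29 = 1131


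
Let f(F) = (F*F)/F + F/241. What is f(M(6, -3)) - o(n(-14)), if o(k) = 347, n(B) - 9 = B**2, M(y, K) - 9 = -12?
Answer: -84353/241 ≈ -350.01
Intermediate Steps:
M(y, K) = -3 (M(y, K) = 9 - 12 = -3)
n(B) = 9 + B**2
f(F) = 242*F/241 (f(F) = F**2/F + F*(1/241) = F + F/241 = 242*F/241)
f(M(6, -3)) - o(n(-14)) = (242/241)*(-3) - 1*347 = -726/241 - 347 = -84353/241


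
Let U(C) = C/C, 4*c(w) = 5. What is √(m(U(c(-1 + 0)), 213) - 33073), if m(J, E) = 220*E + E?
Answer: 20*√35 ≈ 118.32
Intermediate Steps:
c(w) = 5/4 (c(w) = (¼)*5 = 5/4)
U(C) = 1
m(J, E) = 221*E
√(m(U(c(-1 + 0)), 213) - 33073) = √(221*213 - 33073) = √(47073 - 33073) = √14000 = 20*√35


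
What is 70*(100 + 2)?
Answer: 7140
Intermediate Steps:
70*(100 + 2) = 70*102 = 7140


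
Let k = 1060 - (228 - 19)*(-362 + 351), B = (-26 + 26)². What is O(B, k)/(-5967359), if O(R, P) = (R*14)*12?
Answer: 0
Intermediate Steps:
B = 0 (B = 0² = 0)
k = 3359 (k = 1060 - 209*(-11) = 1060 - 1*(-2299) = 1060 + 2299 = 3359)
O(R, P) = 168*R (O(R, P) = (14*R)*12 = 168*R)
O(B, k)/(-5967359) = (168*0)/(-5967359) = 0*(-1/5967359) = 0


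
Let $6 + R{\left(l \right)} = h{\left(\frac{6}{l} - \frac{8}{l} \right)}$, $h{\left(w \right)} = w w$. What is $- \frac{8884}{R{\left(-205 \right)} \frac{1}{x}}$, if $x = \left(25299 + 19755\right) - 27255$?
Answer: $\frac{3322629214950}{126073} \approx 2.6355 \cdot 10^{7}$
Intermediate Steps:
$h{\left(w \right)} = w^{2}$
$R{\left(l \right)} = -6 + \frac{4}{l^{2}}$ ($R{\left(l \right)} = -6 + \left(\frac{6}{l} - \frac{8}{l}\right)^{2} = -6 + \left(- \frac{2}{l}\right)^{2} = -6 + \frac{4}{l^{2}}$)
$x = 17799$ ($x = 45054 - 27255 = 17799$)
$- \frac{8884}{R{\left(-205 \right)} \frac{1}{x}} = - \frac{8884}{\left(-6 + \frac{4}{42025}\right) \frac{1}{17799}} = - \frac{8884}{\left(- \frac{252146}{42025}\right) \frac{1}{17799}} = - \frac{8884}{- \frac{252146}{748002975}} = \left(-8884\right) \left(- \frac{748002975}{252146}\right) = \frac{3322629214950}{126073}$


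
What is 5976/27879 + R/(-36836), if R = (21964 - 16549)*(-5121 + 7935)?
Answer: -70765795509/171158474 ≈ -413.45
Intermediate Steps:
R = 15237810 (R = 5415*2814 = 15237810)
5976/27879 + R/(-36836) = 5976/27879 + 15237810/(-36836) = 5976*(1/27879) + 15237810*(-1/36836) = 1992/9293 - 7618905/18418 = -70765795509/171158474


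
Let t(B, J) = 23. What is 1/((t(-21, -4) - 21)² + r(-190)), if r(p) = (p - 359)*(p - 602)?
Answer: 1/434812 ≈ 2.2998e-6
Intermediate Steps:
r(p) = (-602 + p)*(-359 + p) (r(p) = (-359 + p)*(-602 + p) = (-602 + p)*(-359 + p))
1/((t(-21, -4) - 21)² + r(-190)) = 1/((23 - 21)² + (216118 + (-190)² - 961*(-190))) = 1/(2² + (216118 + 36100 + 182590)) = 1/(4 + 434808) = 1/434812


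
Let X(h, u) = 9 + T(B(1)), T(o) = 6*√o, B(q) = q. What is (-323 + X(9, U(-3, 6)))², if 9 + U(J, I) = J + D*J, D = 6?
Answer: 94864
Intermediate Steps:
U(J, I) = -9 + 7*J (U(J, I) = -9 + (J + 6*J) = -9 + 7*J)
X(h, u) = 15 (X(h, u) = 9 + 6*√1 = 9 + 6*1 = 9 + 6 = 15)
(-323 + X(9, U(-3, 6)))² = (-323 + 15)² = (-308)² = 94864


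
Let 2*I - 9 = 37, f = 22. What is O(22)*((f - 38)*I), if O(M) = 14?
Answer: -5152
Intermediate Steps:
I = 23 (I = 9/2 + (½)*37 = 9/2 + 37/2 = 23)
O(22)*((f - 38)*I) = 14*((22 - 38)*23) = 14*(-16*23) = 14*(-368) = -5152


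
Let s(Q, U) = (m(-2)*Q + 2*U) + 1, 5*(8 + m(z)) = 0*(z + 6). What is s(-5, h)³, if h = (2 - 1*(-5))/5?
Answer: 10503459/125 ≈ 84028.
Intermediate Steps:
m(z) = -8 (m(z) = -8 + (0*(z + 6))/5 = -8 + (0*(6 + z))/5 = -8 + (⅕)*0 = -8 + 0 = -8)
h = 7/5 (h = (2 + 5)*(⅕) = 7*(⅕) = 7/5 ≈ 1.4000)
s(Q, U) = 1 - 8*Q + 2*U (s(Q, U) = (-8*Q + 2*U) + 1 = 1 - 8*Q + 2*U)
s(-5, h)³ = (1 - 8*(-5) + 2*(7/5))³ = (1 + 40 + 14/5)³ = (219/5)³ = 10503459/125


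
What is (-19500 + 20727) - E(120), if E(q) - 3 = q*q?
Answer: -13176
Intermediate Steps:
E(q) = 3 + q² (E(q) = 3 + q*q = 3 + q²)
(-19500 + 20727) - E(120) = (-19500 + 20727) - (3 + 120²) = 1227 - (3 + 14400) = 1227 - 1*14403 = 1227 - 14403 = -13176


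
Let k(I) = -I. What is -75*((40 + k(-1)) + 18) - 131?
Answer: -4556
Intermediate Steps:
-75*((40 + k(-1)) + 18) - 131 = -75*((40 - 1*(-1)) + 18) - 131 = -75*((40 + 1) + 18) - 131 = -75*(41 + 18) - 131 = -75*59 - 131 = -4425 - 131 = -4556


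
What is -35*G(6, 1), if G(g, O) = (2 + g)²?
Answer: -2240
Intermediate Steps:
-35*G(6, 1) = -35*(2 + 6)² = -35*8² = -35*64 = -2240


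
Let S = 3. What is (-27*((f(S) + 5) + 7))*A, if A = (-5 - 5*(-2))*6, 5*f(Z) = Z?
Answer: -10206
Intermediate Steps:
f(Z) = Z/5
A = 30 (A = (-5 + 10)*6 = 5*6 = 30)
(-27*((f(S) + 5) + 7))*A = -27*(((⅕)*3 + 5) + 7)*30 = -27*((⅗ + 5) + 7)*30 = -27*(28/5 + 7)*30 = -27*63/5*30 = -1701/5*30 = -10206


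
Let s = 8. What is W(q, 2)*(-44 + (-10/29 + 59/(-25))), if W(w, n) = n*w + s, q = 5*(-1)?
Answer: 67722/725 ≈ 93.410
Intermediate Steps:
q = -5
W(w, n) = 8 + n*w (W(w, n) = n*w + 8 = 8 + n*w)
W(q, 2)*(-44 + (-10/29 + 59/(-25))) = (8 + 2*(-5))*(-44 + (-10/29 + 59/(-25))) = (8 - 10)*(-44 + (-10*1/29 + 59*(-1/25))) = -2*(-44 + (-10/29 - 59/25)) = -2*(-44 - 1961/725) = -2*(-33861/725) = 67722/725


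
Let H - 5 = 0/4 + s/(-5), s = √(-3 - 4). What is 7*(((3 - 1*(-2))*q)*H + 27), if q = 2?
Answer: 539 - 14*I*√7 ≈ 539.0 - 37.041*I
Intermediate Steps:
s = I*√7 (s = √(-7) = I*√7 ≈ 2.6458*I)
H = 5 - I*√7/5 (H = 5 + (0/4 + (I*√7)/(-5)) = 5 + (0*(¼) + (I*√7)*(-⅕)) = 5 + (0 - I*√7/5) = 5 - I*√7/5 ≈ 5.0 - 0.52915*I)
7*(((3 - 1*(-2))*q)*H + 27) = 7*(((3 - 1*(-2))*2)*(5 - I*√7/5) + 27) = 7*(((3 + 2)*2)*(5 - I*√7/5) + 27) = 7*((5*2)*(5 - I*√7/5) + 27) = 7*(10*(5 - I*√7/5) + 27) = 7*((50 - 2*I*√7) + 27) = 7*(77 - 2*I*√7) = 539 - 14*I*√7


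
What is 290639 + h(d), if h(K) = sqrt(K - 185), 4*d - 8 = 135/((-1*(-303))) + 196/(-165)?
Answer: 290639 + I*sqrt(203498831415)/33330 ≈ 2.9064e+5 + 13.535*I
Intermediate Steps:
d = 120949/66660 (d = 2 + (135/((-1*(-303))) + 196/(-165))/4 = 2 + (135/303 + 196*(-1/165))/4 = 2 + (135*(1/303) - 196/165)/4 = 2 + (45/101 - 196/165)/4 = 2 + (1/4)*(-12371/16665) = 2 - 12371/66660 = 120949/66660 ≈ 1.8144)
h(K) = sqrt(-185 + K)
290639 + h(d) = 290639 + sqrt(-185 + 120949/66660) = 290639 + sqrt(-12211151/66660) = 290639 + I*sqrt(203498831415)/33330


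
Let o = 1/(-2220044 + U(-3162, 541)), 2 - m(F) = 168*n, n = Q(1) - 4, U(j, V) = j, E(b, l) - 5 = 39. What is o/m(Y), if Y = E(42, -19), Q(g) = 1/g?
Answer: -1/1124942236 ≈ -8.8893e-10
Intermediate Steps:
E(b, l) = 44 (E(b, l) = 5 + 39 = 44)
n = -3 (n = 1/1 - 4 = 1 - 4 = -3)
Y = 44
m(F) = 506 (m(F) = 2 - 168*(-3) = 2 - 1*(-504) = 2 + 504 = 506)
o = -1/2223206 (o = 1/(-2220044 - 3162) = 1/(-2223206) = -1/2223206 ≈ -4.4980e-7)
o/m(Y) = -1/2223206/506 = -1/2223206*1/506 = -1/1124942236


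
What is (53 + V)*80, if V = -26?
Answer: 2160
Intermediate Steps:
(53 + V)*80 = (53 - 26)*80 = 27*80 = 2160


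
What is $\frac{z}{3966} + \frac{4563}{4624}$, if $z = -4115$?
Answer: $- \frac{465451}{9169392} \approx -0.050761$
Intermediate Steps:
$\frac{z}{3966} + \frac{4563}{4624} = - \frac{4115}{3966} + \frac{4563}{4624} = - \frac{465451}{9169392}$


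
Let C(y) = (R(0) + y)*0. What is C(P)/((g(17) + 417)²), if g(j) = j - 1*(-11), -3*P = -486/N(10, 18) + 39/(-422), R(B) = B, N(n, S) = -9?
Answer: 0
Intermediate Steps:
P = -7583/422 (P = -(-486/(-9) + 39/(-422))/3 = -(-486*(-⅑) + 39*(-1/422))/3 = -(54 - 39/422)/3 = -⅓*22749/422 = -7583/422 ≈ -17.969)
g(j) = 11 + j (g(j) = j + 11 = 11 + j)
C(y) = 0 (C(y) = (0 + y)*0 = y*0 = 0)
C(P)/((g(17) + 417)²) = 0/(((11 + 17) + 417)²) = 0/((28 + 417)²) = 0/(445²) = 0/198025 = 0*(1/198025) = 0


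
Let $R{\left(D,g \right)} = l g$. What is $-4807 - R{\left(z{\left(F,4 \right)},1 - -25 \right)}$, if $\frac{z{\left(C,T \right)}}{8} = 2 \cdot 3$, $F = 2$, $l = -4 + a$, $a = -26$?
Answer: $-4027$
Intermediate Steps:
$l = -30$ ($l = -4 - 26 = -30$)
$z{\left(C,T \right)} = 48$ ($z{\left(C,T \right)} = 8 \cdot 2 \cdot 3 = 8 \cdot 6 = 48$)
$R{\left(D,g \right)} = - 30 g$
$-4807 - R{\left(z{\left(F,4 \right)},1 - -25 \right)} = -4807 - - 30 \left(1 - -25\right) = -4807 - - 30 \left(1 + 25\right) = -4807 - \left(-30\right) 26 = -4807 - -780 = -4807 + 780 = -4027$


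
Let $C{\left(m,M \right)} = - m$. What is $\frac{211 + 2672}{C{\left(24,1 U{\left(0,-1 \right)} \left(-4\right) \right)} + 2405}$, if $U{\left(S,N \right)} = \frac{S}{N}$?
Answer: $\frac{2883}{2381} \approx 1.2108$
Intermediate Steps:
$\frac{211 + 2672}{C{\left(24,1 U{\left(0,-1 \right)} \left(-4\right) \right)} + 2405} = \frac{211 + 2672}{\left(-1\right) 24 + 2405} = \frac{2883}{-24 + 2405} = \frac{2883}{2381}$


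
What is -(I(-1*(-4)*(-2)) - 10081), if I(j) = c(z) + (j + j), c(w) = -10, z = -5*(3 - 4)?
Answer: 10107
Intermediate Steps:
z = 5 (z = -5*(-1) = 5)
I(j) = -10 + 2*j (I(j) = -10 + (j + j) = -10 + 2*j)
-(I(-1*(-4)*(-2)) - 10081) = -((-10 + 2*(-1*(-4)*(-2))) - 10081) = -((-10 + 2*(4*(-2))) - 10081) = -((-10 + 2*(-8)) - 10081) = -((-10 - 16) - 10081) = -(-26 - 10081) = -1*(-10107) = 10107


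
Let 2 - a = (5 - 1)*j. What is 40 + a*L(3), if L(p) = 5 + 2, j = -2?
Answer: 110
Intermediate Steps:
L(p) = 7
a = 10 (a = 2 - (5 - 1)*(-2) = 2 - 4*(-2) = 2 - 1*(-8) = 2 + 8 = 10)
40 + a*L(3) = 40 + 10*7 = 40 + 70 = 110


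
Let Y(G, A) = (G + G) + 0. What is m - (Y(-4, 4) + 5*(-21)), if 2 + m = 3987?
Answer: 4098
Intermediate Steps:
Y(G, A) = 2*G (Y(G, A) = 2*G + 0 = 2*G)
m = 3985 (m = -2 + 3987 = 3985)
m - (Y(-4, 4) + 5*(-21)) = 3985 - (2*(-4) + 5*(-21)) = 3985 - (-8 - 105) = 3985 - 1*(-113) = 3985 + 113 = 4098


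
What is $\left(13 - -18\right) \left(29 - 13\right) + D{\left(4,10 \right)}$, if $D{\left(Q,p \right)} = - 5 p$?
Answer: $446$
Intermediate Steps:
$\left(13 - -18\right) \left(29 - 13\right) + D{\left(4,10 \right)} = \left(13 - -18\right) \left(29 - 13\right) - 50 = \left(13 + 18\right) \left(29 - 13\right) - 50 = 31 \cdot 16 - 50 = 496 - 50 = 446$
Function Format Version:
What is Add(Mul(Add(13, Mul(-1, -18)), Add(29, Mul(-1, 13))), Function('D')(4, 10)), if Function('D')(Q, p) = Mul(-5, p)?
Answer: 446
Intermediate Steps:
Add(Mul(Add(13, Mul(-1, -18)), Add(29, Mul(-1, 13))), Function('D')(4, 10)) = Add(Mul(Add(13, Mul(-1, -18)), Add(29, Mul(-1, 13))), Mul(-5, 10)) = Add(Mul(Add(13, 18), Add(29, -13)), -50) = Add(Mul(31, 16), -50) = Add(496, -50) = 446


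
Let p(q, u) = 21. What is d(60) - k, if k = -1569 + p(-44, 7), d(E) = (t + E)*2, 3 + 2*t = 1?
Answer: 1666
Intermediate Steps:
t = -1 (t = -3/2 + (1/2)*1 = -3/2 + 1/2 = -1)
d(E) = -2 + 2*E (d(E) = (-1 + E)*2 = -2 + 2*E)
k = -1548 (k = -1569 + 21 = -1548)
d(60) - k = (-2 + 2*60) - 1*(-1548) = (-2 + 120) + 1548 = 118 + 1548 = 1666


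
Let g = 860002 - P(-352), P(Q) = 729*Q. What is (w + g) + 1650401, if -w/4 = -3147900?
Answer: 15358611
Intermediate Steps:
w = 12591600 (w = -4*(-3147900) = 12591600)
g = 1116610 (g = 860002 - 729*(-352) = 860002 - 1*(-256608) = 860002 + 256608 = 1116610)
(w + g) + 1650401 = (12591600 + 1116610) + 1650401 = 13708210 + 1650401 = 15358611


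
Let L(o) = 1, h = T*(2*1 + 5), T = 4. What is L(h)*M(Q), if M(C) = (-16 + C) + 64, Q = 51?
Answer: 99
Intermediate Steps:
h = 28 (h = 4*(2*1 + 5) = 4*(2 + 5) = 4*7 = 28)
M(C) = 48 + C
L(h)*M(Q) = 1*(48 + 51) = 1*99 = 99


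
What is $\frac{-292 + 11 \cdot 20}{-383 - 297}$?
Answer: $\frac{9}{85} \approx 0.10588$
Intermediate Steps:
$\frac{-292 + 11 \cdot 20}{-383 - 297} = \frac{-292 + 220}{-680} = \left(-72\right) \left(- \frac{1}{680}\right) = \frac{9}{85}$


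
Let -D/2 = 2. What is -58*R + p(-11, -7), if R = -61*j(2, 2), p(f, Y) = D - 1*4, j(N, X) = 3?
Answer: 10606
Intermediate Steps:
D = -4 (D = -2*2 = -4)
p(f, Y) = -8 (p(f, Y) = -4 - 1*4 = -4 - 4 = -8)
R = -183 (R = -61*3 = -183)
-58*R + p(-11, -7) = -58*(-183) - 8 = 10614 - 8 = 10606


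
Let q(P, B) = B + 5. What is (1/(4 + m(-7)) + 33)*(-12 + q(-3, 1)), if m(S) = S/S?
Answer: -996/5 ≈ -199.20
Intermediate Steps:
q(P, B) = 5 + B
m(S) = 1
(1/(4 + m(-7)) + 33)*(-12 + q(-3, 1)) = (1/(4 + 1) + 33)*(-12 + (5 + 1)) = (1/5 + 33)*(-12 + 6) = (1/5 + 33)*(-6) = (166/5)*(-6) = -996/5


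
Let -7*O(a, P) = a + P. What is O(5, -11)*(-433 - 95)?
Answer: -3168/7 ≈ -452.57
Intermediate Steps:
O(a, P) = -P/7 - a/7 (O(a, P) = -(a + P)/7 = -(P + a)/7 = -P/7 - a/7)
O(5, -11)*(-433 - 95) = (-⅐*(-11) - ⅐*5)*(-433 - 95) = (11/7 - 5/7)*(-528) = (6/7)*(-528) = -3168/7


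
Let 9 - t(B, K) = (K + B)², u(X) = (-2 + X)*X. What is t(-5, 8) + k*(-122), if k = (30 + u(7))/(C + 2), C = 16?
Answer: -3965/9 ≈ -440.56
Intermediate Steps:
u(X) = X*(-2 + X)
t(B, K) = 9 - (B + K)² (t(B, K) = 9 - (K + B)² = 9 - (B + K)²)
k = 65/18 (k = (30 + 7*(-2 + 7))/(16 + 2) = (30 + 7*5)/18 = (30 + 35)*(1/18) = 65*(1/18) = 65/18 ≈ 3.6111)
t(-5, 8) + k*(-122) = (9 - (-5 + 8)²) + (65/18)*(-122) = (9 - 1*3²) - 3965/9 = (9 - 1*9) - 3965/9 = (9 - 9) - 3965/9 = 0 - 3965/9 = -3965/9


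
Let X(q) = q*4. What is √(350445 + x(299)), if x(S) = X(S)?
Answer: √351641 ≈ 592.99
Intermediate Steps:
X(q) = 4*q
x(S) = 4*S
√(350445 + x(299)) = √(350445 + 4*299) = √(350445 + 1196) = √351641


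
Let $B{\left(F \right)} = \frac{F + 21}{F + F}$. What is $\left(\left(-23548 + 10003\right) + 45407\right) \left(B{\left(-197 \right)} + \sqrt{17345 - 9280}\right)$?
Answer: $\frac{2803856}{197} + 31862 \sqrt{8065} \approx 2.8756 \cdot 10^{6}$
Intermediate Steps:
$B{\left(F \right)} = \frac{21 + F}{2 F}$
$\left(\left(-23548 + 10003\right) + 45407\right) \left(B{\left(-197 \right)} + \sqrt{17345 - 9280}\right) = \left(\left(-23548 + 10003\right) + 45407\right) \left(\frac{21 - 197}{2 \left(-197\right)} + \sqrt{17345 - 9280}\right) = \left(-13545 + 45407\right) \left(\frac{1}{2} \left(- \frac{1}{197}\right) \left(-176\right) + \sqrt{8065}\right) = 31862 \left(\frac{88}{197} + \sqrt{8065}\right) = \frac{2803856}{197} + 31862 \sqrt{8065}$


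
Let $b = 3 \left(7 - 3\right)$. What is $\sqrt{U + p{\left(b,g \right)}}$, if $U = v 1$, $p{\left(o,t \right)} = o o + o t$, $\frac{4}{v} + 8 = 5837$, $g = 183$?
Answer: $\frac{2 \sqrt{19876691814}}{5829} \approx 48.374$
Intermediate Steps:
$v = \frac{4}{5829}$ ($v = \frac{4}{-8 + 5837} = \frac{4}{5829} \approx 0.00068622$)
$b = 12$ ($b = 3 \cdot 4 = 12$)
$p{\left(o,t \right)} = o^{2} + o t$
$U = \frac{4}{5829}$ ($U = \frac{4}{5829} \cdot 1 = \frac{4}{5829} \approx 0.00068622$)
$\sqrt{U + p{\left(b,g \right)}} = \sqrt{\frac{4}{5829} + 12 \left(12 + 183\right)} = \sqrt{\frac{4}{5829} + 12 \cdot 195} = \sqrt{\frac{4}{5829} + 2340} = \sqrt{\frac{13639864}{5829}} = \frac{2 \sqrt{19876691814}}{5829}$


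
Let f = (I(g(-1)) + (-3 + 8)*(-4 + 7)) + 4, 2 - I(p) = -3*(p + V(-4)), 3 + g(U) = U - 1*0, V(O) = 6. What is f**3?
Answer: 19683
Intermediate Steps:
g(U) = -3 + U (g(U) = -3 + (U - 1*0) = -3 + (U + 0) = -3 + U)
I(p) = 20 + 3*p (I(p) = 2 - (-3)*(p + 6) = 2 - (-3)*(6 + p) = 2 - (-18 - 3*p) = 2 + (18 + 3*p) = 20 + 3*p)
f = 27 (f = ((20 + 3*(-3 - 1)) + (-3 + 8)*(-4 + 7)) + 4 = ((20 + 3*(-4)) + 5*3) + 4 = ((20 - 12) + 15) + 4 = (8 + 15) + 4 = 23 + 4 = 27)
f**3 = 27**3 = 19683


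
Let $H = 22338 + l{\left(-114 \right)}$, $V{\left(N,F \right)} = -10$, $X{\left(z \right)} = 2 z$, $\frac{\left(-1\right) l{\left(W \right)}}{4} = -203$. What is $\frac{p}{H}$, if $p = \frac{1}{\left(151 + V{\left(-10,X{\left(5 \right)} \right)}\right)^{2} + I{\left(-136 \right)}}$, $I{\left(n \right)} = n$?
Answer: $\frac{1}{457096750} \approx 2.1877 \cdot 10^{-9}$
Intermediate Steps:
$l{\left(W \right)} = 812$ ($l{\left(W \right)} = \left(-4\right) \left(-203\right) = 812$)
$H = 23150$ ($H = 22338 + 812 = 23150$)
$p = \frac{1}{19745}$ ($p = \frac{1}{\left(151 - 10\right)^{2} - 136} = \frac{1}{141^{2} - 136} = \frac{1}{19881 - 136} = \frac{1}{19745} \approx 5.0646 \cdot 10^{-5}$)
$\frac{p}{H} = \frac{1}{19745 \cdot 23150} = \frac{1}{19745} \cdot \frac{1}{23150} = \frac{1}{457096750}$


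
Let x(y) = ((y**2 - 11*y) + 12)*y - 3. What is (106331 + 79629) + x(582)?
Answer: 193604345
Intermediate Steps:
x(y) = -3 + y*(12 + y**2 - 11*y) (x(y) = (12 + y**2 - 11*y)*y - 3 = y*(12 + y**2 - 11*y) - 3 = -3 + y*(12 + y**2 - 11*y))
(106331 + 79629) + x(582) = (106331 + 79629) + (-3 + 582**3 - 11*582**2 + 12*582) = 185960 + (-3 + 197137368 - 11*338724 + 6984) = 185960 + (-3 + 197137368 - 3725964 + 6984) = 185960 + 193418385 = 193604345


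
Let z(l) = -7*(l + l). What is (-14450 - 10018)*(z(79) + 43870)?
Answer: -1046349552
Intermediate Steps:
z(l) = -14*l
(-14450 - 10018)*(z(79) + 43870) = (-14450 - 10018)*(-14*79 + 43870) = -24468*(-1106 + 43870) = -24468*42764 = -1046349552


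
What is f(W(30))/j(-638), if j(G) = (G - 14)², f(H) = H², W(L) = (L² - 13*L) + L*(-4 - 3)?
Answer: 5625/26569 ≈ 0.21171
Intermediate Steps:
W(L) = L² - 20*L (W(L) = (L² - 13*L) + L*(-7) = (L² - 13*L) - 7*L = L² - 20*L)
j(G) = (-14 + G)²
f(W(30))/j(-638) = (30*(-20 + 30))²/((-14 - 638)²) = (30*10)²/((-652)²) = 300²/425104 = 90000*(1/425104) = 5625/26569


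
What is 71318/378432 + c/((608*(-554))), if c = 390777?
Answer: -1935317767/1991687616 ≈ -0.97170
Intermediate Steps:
71318/378432 + c/((608*(-554))) = 71318/378432 + 390777/((608*(-554))) = 71318*(1/378432) + 390777/(-336832) = 35659/189216 + 390777*(-1/336832) = 35659/189216 - 390777/336832 = -1935317767/1991687616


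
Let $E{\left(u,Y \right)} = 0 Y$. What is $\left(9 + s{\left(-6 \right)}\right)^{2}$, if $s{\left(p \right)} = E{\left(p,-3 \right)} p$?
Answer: $81$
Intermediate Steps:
$E{\left(u,Y \right)} = 0$
$s{\left(p \right)} = 0$ ($s{\left(p \right)} = 0 p = 0$)
$\left(9 + s{\left(-6 \right)}\right)^{2} = \left(9 + 0\right)^{2} = 9^{2} = 81$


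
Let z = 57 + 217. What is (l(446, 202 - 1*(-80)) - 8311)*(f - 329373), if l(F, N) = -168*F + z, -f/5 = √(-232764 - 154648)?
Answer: 27326430945 + 829650*I*√96853 ≈ 2.7326e+10 + 2.582e+8*I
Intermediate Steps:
z = 274
f = -10*I*√96853 (f = -5*√(-232764 - 154648) = -10*I*√96853 ≈ -3112.1*I)
l(F, N) = 274 - 168*F (l(F, N) = -168*F + 274 = 274 - 168*F)
(l(446, 202 - 1*(-80)) - 8311)*(f - 329373) = ((274 - 168*446) - 8311)*(-10*I*√96853 - 329373) = ((274 - 74928) - 8311)*(-329373 - 10*I*√96853) = (-74654 - 8311)*(-329373 - 10*I*√96853) = -82965*(-329373 - 10*I*√96853) = 27326430945 + 829650*I*√96853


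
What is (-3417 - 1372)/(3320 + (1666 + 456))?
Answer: -4789/5442 ≈ -0.88001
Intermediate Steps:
(-3417 - 1372)/(3320 + (1666 + 456)) = -4789/(3320 + 2122) = -4789/5442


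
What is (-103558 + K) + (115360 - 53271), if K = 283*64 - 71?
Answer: -23428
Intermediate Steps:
K = 18041 (K = 18112 - 71 = 18041)
(-103558 + K) + (115360 - 53271) = (-103558 + 18041) + (115360 - 53271) = -85517 + 62089 = -23428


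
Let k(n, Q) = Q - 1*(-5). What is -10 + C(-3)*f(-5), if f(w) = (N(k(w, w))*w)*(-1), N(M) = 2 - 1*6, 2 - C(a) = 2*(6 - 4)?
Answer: 30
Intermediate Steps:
k(n, Q) = 5 + Q (k(n, Q) = Q + 5 = 5 + Q)
C(a) = -2 (C(a) = 2 - 2*(6 - 4) = 2 - 2*2 = 2 - 1*4 = 2 - 4 = -2)
N(M) = -4 (N(M) = 2 - 6 = -4)
f(w) = 4*w (f(w) = -4*w*(-1) = 4*w)
-10 + C(-3)*f(-5) = -10 - 8*(-5) = -10 - 2*(-20) = -10 + 40 = 30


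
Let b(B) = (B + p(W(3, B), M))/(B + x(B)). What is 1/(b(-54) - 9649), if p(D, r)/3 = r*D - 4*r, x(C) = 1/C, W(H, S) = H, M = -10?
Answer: -2917/28144837 ≈ -0.00010364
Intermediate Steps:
p(D, r) = -12*r + 3*D*r (p(D, r) = 3*(r*D - 4*r) = 3*(D*r - 4*r) = 3*(-4*r + D*r) = -12*r + 3*D*r)
b(B) = (30 + B)/(B + 1/B) (b(B) = (B + 3*(-10)*(-4 + 3))/(B + 1/B) = (B + 3*(-10)*(-1))/(B + 1/B) = (B + 30)/(B + 1/B) = (30 + B)/(B + 1/B))
1/(b(-54) - 9649) = 1/(-54*(30 - 54)/(1 + (-54)²) - 9649) = 1/(-54*(-24)/(1 + 2916) - 9649) = 1/(-54*(-24)/2917 - 9649) = 1/(-54*1/2917*(-24) - 9649) = 1/(1296/2917 - 9649) = 1/(-28144837/2917) = -2917/28144837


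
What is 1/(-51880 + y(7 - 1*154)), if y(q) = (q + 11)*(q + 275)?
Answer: -1/69288 ≈ -1.4433e-5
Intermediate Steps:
y(q) = (11 + q)*(275 + q)
1/(-51880 + y(7 - 1*154)) = 1/(-51880 + (3025 + (7 - 1*154)² + 286*(7 - 1*154))) = 1/(-51880 + (3025 + (7 - 154)² + 286*(7 - 154))) = 1/(-51880 + (3025 + (-147)² + 286*(-147))) = 1/(-51880 + (3025 + 21609 - 42042)) = 1/(-51880 - 17408) = 1/(-69288) = -1/69288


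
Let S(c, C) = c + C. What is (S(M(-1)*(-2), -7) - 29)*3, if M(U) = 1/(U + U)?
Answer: -105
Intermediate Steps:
M(U) = 1/(2*U)
S(c, C) = C + c
(S(M(-1)*(-2), -7) - 29)*3 = ((-7 + ((½)/(-1))*(-2)) - 29)*3 = ((-7 + ((½)*(-1))*(-2)) - 29)*3 = ((-7 - ½*(-2)) - 29)*3 = ((-7 + 1) - 29)*3 = (-6 - 29)*3 = -35*3 = -105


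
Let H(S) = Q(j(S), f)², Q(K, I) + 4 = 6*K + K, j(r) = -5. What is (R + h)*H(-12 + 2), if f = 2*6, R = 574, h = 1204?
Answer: 2704338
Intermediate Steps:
f = 12
Q(K, I) = -4 + 7*K (Q(K, I) = -4 + (6*K + K) = -4 + 7*K)
H(S) = 1521 (H(S) = (-4 + 7*(-5))² = (-4 - 35)² = (-39)² = 1521)
(R + h)*H(-12 + 2) = (574 + 1204)*1521 = 1778*1521 = 2704338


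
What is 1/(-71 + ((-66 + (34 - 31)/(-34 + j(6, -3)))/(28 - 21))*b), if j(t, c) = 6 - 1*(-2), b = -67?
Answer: 182/102251 ≈ 0.0017799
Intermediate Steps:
j(t, c) = 8 (j(t, c) = 6 + 2 = 8)
1/(-71 + ((-66 + (34 - 31)/(-34 + j(6, -3)))/(28 - 21))*b) = 1/(-71 + ((-66 + (34 - 31)/(-34 + 8))/(28 - 21))*(-67)) = 1/(-71 + ((-66 + 3/(-26))/7)*(-67)) = 1/(-71 + ((-66 + 3*(-1/26))*(⅐))*(-67)) = 1/(-71 + ((-66 - 3/26)*(⅐))*(-67)) = 1/(-71 - 1719/26*⅐*(-67)) = 1/(-71 - 1719/182*(-67)) = 1/(-71 + 115173/182) = 1/(102251/182) = 182/102251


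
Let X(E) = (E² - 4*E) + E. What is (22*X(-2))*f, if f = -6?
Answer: -1320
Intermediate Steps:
X(E) = E² - 3*E
(22*X(-2))*f = (22*(-2*(-3 - 2)))*(-6) = (22*(-2*(-5)))*(-6) = (22*10)*(-6) = 220*(-6) = -1320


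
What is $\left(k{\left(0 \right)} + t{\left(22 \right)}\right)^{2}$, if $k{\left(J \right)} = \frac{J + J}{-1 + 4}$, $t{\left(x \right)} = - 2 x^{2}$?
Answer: $937024$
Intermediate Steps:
$k{\left(J \right)} = \frac{2 J}{3}$
$\left(k{\left(0 \right)} + t{\left(22 \right)}\right)^{2} = \left(\frac{2}{3} \cdot 0 - 2 \cdot 22^{2}\right)^{2} = \left(0 - 968\right)^{2} = \left(-968\right)^{2} = 937024$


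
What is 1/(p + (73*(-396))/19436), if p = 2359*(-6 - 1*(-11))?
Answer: 4859/57304678 ≈ 8.4792e-5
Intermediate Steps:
p = 11795 (p = 2359*(-6 + 11) = 2359*5 = 11795)
1/(p + (73*(-396))/19436) = 1/(11795 + (73*(-396))/19436) = 1/(11795 - 28908*1/19436) = 1/(11795 - 7227/4859) = 1/(57304678/4859) = 4859/57304678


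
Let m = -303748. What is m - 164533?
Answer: -468281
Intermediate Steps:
m - 164533 = -303748 - 164533 = -468281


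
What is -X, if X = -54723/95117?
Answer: 54723/95117 ≈ 0.57532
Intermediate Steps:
X = -54723/95117 (X = -54723*1/95117 = -54723/95117 ≈ -0.57532)
-X = -1*(-54723/95117) = 54723/95117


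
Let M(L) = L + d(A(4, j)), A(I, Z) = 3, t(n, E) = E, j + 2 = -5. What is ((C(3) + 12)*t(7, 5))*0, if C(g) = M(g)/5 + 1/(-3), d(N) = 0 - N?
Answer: 0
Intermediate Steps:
j = -7 (j = -2 - 5 = -7)
d(N) = -N
M(L) = -3 + L (M(L) = L - 1*3 = L - 3 = -3 + L)
C(g) = -14/15 + g/5 (C(g) = (-3 + g)/5 + 1/(-3) = (-3 + g)*(⅕) + 1*(-⅓) = (-⅗ + g/5) - ⅓ = -14/15 + g/5)
((C(3) + 12)*t(7, 5))*0 = (((-14/15 + (⅕)*3) + 12)*5)*0 = (((-14/15 + ⅗) + 12)*5)*0 = ((-⅓ + 12)*5)*0 = ((35/3)*5)*0 = (175/3)*0 = 0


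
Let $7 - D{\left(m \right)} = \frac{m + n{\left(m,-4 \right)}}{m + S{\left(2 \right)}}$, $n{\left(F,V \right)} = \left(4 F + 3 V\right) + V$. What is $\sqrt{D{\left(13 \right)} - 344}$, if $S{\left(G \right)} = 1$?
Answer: $\frac{i \sqrt{1362}}{2} \approx 18.453 i$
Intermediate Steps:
$n{\left(F,V \right)} = 4 F + 4 V$ ($n{\left(F,V \right)} = \left(3 V + 4 F\right) + V = 4 F + 4 V$)
$D{\left(m \right)} = 7 - \frac{-16 + 5 m}{1 + m}$ ($D{\left(m \right)} = 7 - \frac{m + \left(4 m + 4 \left(-4\right)\right)}{m + 1} = 7 - \frac{m + \left(4 m - 16\right)}{1 + m} = 7 - \frac{m + \left(-16 + 4 m\right)}{1 + m} = 7 - \frac{-16 + 5 m}{1 + m}$)
$\sqrt{D{\left(13 \right)} - 344} = \sqrt{\frac{23 + 2 \cdot 13}{1 + 13} - 344} = \sqrt{\frac{23 + 26}{14} - 344} = \sqrt{\frac{1}{14} \cdot 49 - 344} = \sqrt{\frac{7}{2} - 344} = \sqrt{- \frac{681}{2}} = \frac{i \sqrt{1362}}{2}$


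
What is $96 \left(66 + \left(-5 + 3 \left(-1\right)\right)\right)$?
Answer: $5568$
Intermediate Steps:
$96 \left(66 + \left(-5 + 3 \left(-1\right)\right)\right) = 96 \left(66 - 8\right) = 96 \cdot 58 = 5568$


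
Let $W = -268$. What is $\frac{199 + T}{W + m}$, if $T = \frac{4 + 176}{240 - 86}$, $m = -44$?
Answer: $- \frac{15413}{24024} \approx -0.64157$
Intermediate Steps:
$T = \frac{90}{77}$ ($T = \frac{180}{154} = 180 \cdot \frac{1}{154} = \frac{90}{77} \approx 1.1688$)
$\frac{199 + T}{W + m} = \frac{199 + \frac{90}{77}}{-268 - 44} = \frac{15413}{77 \left(-312\right)} = \frac{15413}{77} \left(- \frac{1}{312}\right) = - \frac{15413}{24024}$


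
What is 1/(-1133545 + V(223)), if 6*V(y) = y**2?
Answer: -6/6751541 ≈ -8.8869e-7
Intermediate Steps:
V(y) = y**2/6
1/(-1133545 + V(223)) = 1/(-1133545 + (1/6)*223**2) = 1/(-1133545 + (1/6)*49729) = 1/(-1133545 + 49729/6) = 1/(-6751541/6) = -6/6751541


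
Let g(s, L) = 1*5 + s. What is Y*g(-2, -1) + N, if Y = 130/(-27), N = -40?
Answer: -490/9 ≈ -54.444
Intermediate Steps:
g(s, L) = 5 + s
Y = -130/27 (Y = 130*(-1/27) = -130/27 ≈ -4.8148)
Y*g(-2, -1) + N = -130*(5 - 2)/27 - 40 = -130/27*3 - 40 = -130/9 - 40 = -490/9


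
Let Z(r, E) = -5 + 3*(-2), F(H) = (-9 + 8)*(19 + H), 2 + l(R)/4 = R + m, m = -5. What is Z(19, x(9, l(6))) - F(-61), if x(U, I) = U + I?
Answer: -53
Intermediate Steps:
l(R) = -28 + 4*R (l(R) = -8 + 4*(R - 5) = -8 + 4*(-5 + R) = -8 + (-20 + 4*R) = -28 + 4*R)
x(U, I) = I + U
F(H) = -19 - H (F(H) = -(19 + H) = -19 - H)
Z(r, E) = -11 (Z(r, E) = -5 - 6 = -11)
Z(19, x(9, l(6))) - F(-61) = -11 - (-19 - 1*(-61)) = -11 - (-19 + 61) = -11 - 1*42 = -11 - 42 = -53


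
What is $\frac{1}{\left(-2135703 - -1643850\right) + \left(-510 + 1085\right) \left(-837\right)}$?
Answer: $- \frac{1}{973128} \approx -1.0276 \cdot 10^{-6}$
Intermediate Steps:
$\frac{1}{\left(-2135703 - -1643850\right) + \left(-510 + 1085\right) \left(-837\right)} = \frac{1}{\left(-2135703 + 1643850\right) + 575 \left(-837\right)} = \frac{1}{-491853 - 481275} = \frac{1}{-973128} = - \frac{1}{973128}$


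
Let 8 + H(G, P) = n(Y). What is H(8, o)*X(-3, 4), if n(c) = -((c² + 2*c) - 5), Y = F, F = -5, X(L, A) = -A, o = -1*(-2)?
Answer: 72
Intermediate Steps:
o = 2
Y = -5
n(c) = 5 - c² - 2*c (n(c) = -(-5 + c² + 2*c) = 5 - c² - 2*c)
H(G, P) = -18 (H(G, P) = -8 + (5 - 1*(-5)² - 2*(-5)) = -8 + (5 - 1*25 + 10) = -8 + (5 - 25 + 10) = -8 - 10 = -18)
H(8, o)*X(-3, 4) = -(-18)*4 = -18*(-4) = 72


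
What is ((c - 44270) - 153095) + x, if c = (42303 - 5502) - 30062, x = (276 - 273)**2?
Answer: -190617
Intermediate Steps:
x = 9 (x = 3**2 = 9)
c = 6739 (c = 36801 - 30062 = 6739)
((c - 44270) - 153095) + x = ((6739 - 44270) - 153095) + 9 = (-37531 - 153095) + 9 = -190626 + 9 = -190617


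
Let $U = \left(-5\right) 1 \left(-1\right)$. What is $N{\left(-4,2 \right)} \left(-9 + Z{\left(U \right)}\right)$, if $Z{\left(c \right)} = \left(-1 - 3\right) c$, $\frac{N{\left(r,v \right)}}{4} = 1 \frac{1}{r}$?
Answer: $29$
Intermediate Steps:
$N{\left(r,v \right)} = \frac{4}{r}$ ($N{\left(r,v \right)} = 4 \cdot 1 \frac{1}{r} = \frac{4}{r}$)
$U = 5$ ($U = \left(-5\right) \left(-1\right) = 5$)
$Z{\left(c \right)} = - 4 c$
$N{\left(-4,2 \right)} \left(-9 + Z{\left(U \right)}\right) = \frac{4}{-4} \left(-9 - 20\right) = 4 \left(- \frac{1}{4}\right) \left(-9 - 20\right) = \left(-1\right) \left(-29\right) = 29$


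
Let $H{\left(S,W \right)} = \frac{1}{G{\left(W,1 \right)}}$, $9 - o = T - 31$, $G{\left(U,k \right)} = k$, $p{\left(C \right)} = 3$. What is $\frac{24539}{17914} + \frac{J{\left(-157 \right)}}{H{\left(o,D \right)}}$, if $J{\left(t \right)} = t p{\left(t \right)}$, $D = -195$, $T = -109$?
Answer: $- \frac{158735}{338} \approx -469.63$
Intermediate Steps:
$o = 149$ ($o = 9 - \left(-109 - 31\right) = 9 - -140 = 9 + 140 = 149$)
$H{\left(S,W \right)} = 1$ ($H{\left(S,W \right)} = 1^{-1} = 1$)
$J{\left(t \right)} = 3 t$ ($J{\left(t \right)} = t 3 = 3 t$)
$\frac{24539}{17914} + \frac{J{\left(-157 \right)}}{H{\left(o,D \right)}} = \frac{24539}{17914} + \frac{3 \left(-157\right)}{1} = 24539 \cdot \frac{1}{17914} - 471 = \frac{463}{338} - 471 = - \frac{158735}{338}$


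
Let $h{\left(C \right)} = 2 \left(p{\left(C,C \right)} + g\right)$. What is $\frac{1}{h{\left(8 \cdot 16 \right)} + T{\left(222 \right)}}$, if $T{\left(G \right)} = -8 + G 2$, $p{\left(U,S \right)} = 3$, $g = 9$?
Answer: $\frac{1}{460} \approx 0.0021739$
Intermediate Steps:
$T{\left(G \right)} = -8 + 2 G$
$h{\left(C \right)} = 24$ ($h{\left(C \right)} = 2 \left(3 + 9\right) = 2 \cdot 12 = 24$)
$\frac{1}{h{\left(8 \cdot 16 \right)} + T{\left(222 \right)}} = \frac{1}{24 + \left(-8 + 2 \cdot 222\right)} = \frac{1}{24 + \left(-8 + 444\right)} = \frac{1}{24 + 436} = \frac{1}{460}$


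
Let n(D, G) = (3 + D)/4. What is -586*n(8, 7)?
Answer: -3223/2 ≈ -1611.5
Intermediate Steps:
n(D, G) = ¾ + D/4 (n(D, G) = (3 + D)*(¼) = ¾ + D/4)
-586*n(8, 7) = -586*(¾ + (¼)*8) = -586*(¾ + 2) = -586*11/4 = -3223/2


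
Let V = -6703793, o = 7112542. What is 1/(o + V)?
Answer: 1/408749 ≈ 2.4465e-6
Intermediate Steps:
1/(o + V) = 1/(7112542 - 6703793) = 1/408749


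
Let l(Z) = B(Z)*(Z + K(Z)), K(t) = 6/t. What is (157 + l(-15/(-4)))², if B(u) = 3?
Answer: 11978521/400 ≈ 29946.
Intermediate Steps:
l(Z) = 3*Z + 18/Z (l(Z) = 3*(Z + 6/Z) = 3*Z + 18/Z)
(157 + l(-15/(-4)))² = (157 + (3*(-15/(-4)) + 18/((-15/(-4)))))² = (157 + (3*(-15*(-¼)) + 18/((-15*(-¼)))))² = (157 + (3*(15/4) + 18/(15/4)))² = (157 + (45/4 + 18*(4/15)))² = (157 + (45/4 + 24/5))² = (157 + 321/20)² = (3461/20)² = 11978521/400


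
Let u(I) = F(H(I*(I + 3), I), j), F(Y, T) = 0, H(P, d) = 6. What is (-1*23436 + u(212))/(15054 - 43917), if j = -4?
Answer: 868/1069 ≈ 0.81197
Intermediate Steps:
u(I) = 0
(-1*23436 + u(212))/(15054 - 43917) = (-1*23436 + 0)/(15054 - 43917) = (-23436 + 0)/(-28863) = -23436*(-1/28863) = 868/1069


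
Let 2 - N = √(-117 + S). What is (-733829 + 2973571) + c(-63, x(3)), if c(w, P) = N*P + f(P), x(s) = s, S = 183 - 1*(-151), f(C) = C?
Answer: 2239751 - 3*√217 ≈ 2.2397e+6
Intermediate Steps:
S = 334 (S = 183 + 151 = 334)
N = 2 - √217 (N = 2 - √(-117 + 334) = 2 - √217 ≈ -12.731)
c(w, P) = P + P*(2 - √217) (c(w, P) = (2 - √217)*P + P = P*(2 - √217) + P = P + P*(2 - √217))
(-733829 + 2973571) + c(-63, x(3)) = (-733829 + 2973571) + 3*(3 - √217) = 2239742 + (9 - 3*√217) = 2239751 - 3*√217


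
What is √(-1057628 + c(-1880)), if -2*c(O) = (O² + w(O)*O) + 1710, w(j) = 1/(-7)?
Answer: I*√138465047/7 ≈ 1681.0*I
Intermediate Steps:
w(j) = -⅐
c(O) = -855 - O²/2 + O/14 (c(O) = -((O² - O/7) + 1710)/2 = -(1710 + O² - O/7)/2 = -855 - O²/2 + O/14)
√(-1057628 + c(-1880)) = √(-1057628 + (-855 - ½*(-1880)² + (1/14)*(-1880))) = √(-1057628 + (-855 - ½*3534400 - 940/7)) = √(-1057628 + (-855 - 1767200 - 940/7)) = √(-1057628 - 12377325/7) = √(-19780721/7) = I*√138465047/7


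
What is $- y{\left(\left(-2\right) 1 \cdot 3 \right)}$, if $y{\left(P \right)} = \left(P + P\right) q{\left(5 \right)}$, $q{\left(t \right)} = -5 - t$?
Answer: $-120$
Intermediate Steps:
$y{\left(P \right)} = - 20 P$ ($y{\left(P \right)} = \left(P + P\right) \left(-5 - 5\right) = 2 P \left(-5 - 5\right) = 2 P \left(-10\right) = - 20 P$)
$- y{\left(\left(-2\right) 1 \cdot 3 \right)} = - \left(-20\right) \left(-2\right) 1 \cdot 3 = - \left(-20\right) \left(\left(-2\right) 3\right) = - \left(-20\right) \left(-6\right) = \left(-1\right) 120 = -120$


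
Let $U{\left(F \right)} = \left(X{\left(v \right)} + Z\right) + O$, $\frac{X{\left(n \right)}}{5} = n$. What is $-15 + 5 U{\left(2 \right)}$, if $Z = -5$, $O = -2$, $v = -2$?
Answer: $-100$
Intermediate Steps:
$X{\left(n \right)} = 5 n$
$U{\left(F \right)} = -17$ ($U{\left(F \right)} = \left(5 \left(-2\right) - 5\right) - 2 = \left(-10 - 5\right) - 2 = -15 - 2 = -17$)
$-15 + 5 U{\left(2 \right)} = -15 + 5 \left(-17\right) = -15 - 85 = -100$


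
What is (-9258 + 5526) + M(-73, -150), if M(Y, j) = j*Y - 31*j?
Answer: 11868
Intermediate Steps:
M(Y, j) = -31*j + Y*j (M(Y, j) = Y*j - 31*j = -31*j + Y*j)
(-9258 + 5526) + M(-73, -150) = (-9258 + 5526) - 150*(-31 - 73) = -3732 - 150*(-104) = -3732 + 15600 = 11868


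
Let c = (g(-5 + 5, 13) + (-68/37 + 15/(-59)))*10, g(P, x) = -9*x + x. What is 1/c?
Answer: -2183/2315990 ≈ -0.00094258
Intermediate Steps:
g(P, x) = -8*x
c = -2315990/2183 (c = (-8*13 + (-68/37 + 15/(-59)))*10 = (-104 + (-68*1/37 + 15*(-1/59)))*10 = (-104 + (-68/37 - 15/59))*10 = (-104 - 4567/2183)*10 = -231599/2183*10 = -2315990/2183 ≈ -1060.9)
1/c = 1/(-2315990/2183) = -2183/2315990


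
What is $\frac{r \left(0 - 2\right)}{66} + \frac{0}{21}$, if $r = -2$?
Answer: $\frac{2}{33} \approx 0.060606$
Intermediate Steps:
$\frac{r \left(0 - 2\right)}{66} + \frac{0}{21} = \frac{\left(-2\right) \left(0 - 2\right)}{66} + \frac{0}{21} = \left(-2\right) \left(-2\right) \frac{1}{66} + 0 \cdot \frac{1}{21} = 4 \cdot \frac{1}{66} + 0 = \frac{2}{33} + 0 = \frac{2}{33}$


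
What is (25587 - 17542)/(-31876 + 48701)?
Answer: 1609/3365 ≈ 0.47816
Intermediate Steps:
(25587 - 17542)/(-31876 + 48701) = 8045/16825 = 8045*(1/16825) = 1609/3365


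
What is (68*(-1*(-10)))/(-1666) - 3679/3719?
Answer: -254651/182231 ≈ -1.3974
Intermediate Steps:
(68*(-1*(-10)))/(-1666) - 3679/3719 = (68*10)*(-1/1666) - 3679*1/3719 = 680*(-1/1666) - 3679/3719 = -20/49 - 3679/3719 = -254651/182231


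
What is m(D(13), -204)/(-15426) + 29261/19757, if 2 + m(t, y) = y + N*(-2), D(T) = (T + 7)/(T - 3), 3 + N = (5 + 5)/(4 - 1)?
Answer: 683194949/457157223 ≈ 1.4944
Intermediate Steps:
N = ⅓ (N = -3 + (5 + 5)/(4 - 1) = -3 + 10/3 = ⅓ ≈ 0.33333)
D(T) = (7 + T)/(-3 + T)
m(t, y) = -8/3 + y (m(t, y) = -2 + (y + (⅓)*(-2)) = -2 + (y - ⅔) = -2 + (-⅔ + y) = -8/3 + y)
m(D(13), -204)/(-15426) + 29261/19757 = (-8/3 - 204)/(-15426) + 29261/19757 = -620/3*(-1/15426) + 29261*(1/19757) = 310/23139 + 29261/19757 = 683194949/457157223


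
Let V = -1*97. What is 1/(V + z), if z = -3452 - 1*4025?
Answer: -1/7574 ≈ -0.00013203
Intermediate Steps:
V = -97
z = -7477 (z = -3452 - 4025 = -7477)
1/(V + z) = 1/(-97 - 7477) = 1/(-7574) = -1/7574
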